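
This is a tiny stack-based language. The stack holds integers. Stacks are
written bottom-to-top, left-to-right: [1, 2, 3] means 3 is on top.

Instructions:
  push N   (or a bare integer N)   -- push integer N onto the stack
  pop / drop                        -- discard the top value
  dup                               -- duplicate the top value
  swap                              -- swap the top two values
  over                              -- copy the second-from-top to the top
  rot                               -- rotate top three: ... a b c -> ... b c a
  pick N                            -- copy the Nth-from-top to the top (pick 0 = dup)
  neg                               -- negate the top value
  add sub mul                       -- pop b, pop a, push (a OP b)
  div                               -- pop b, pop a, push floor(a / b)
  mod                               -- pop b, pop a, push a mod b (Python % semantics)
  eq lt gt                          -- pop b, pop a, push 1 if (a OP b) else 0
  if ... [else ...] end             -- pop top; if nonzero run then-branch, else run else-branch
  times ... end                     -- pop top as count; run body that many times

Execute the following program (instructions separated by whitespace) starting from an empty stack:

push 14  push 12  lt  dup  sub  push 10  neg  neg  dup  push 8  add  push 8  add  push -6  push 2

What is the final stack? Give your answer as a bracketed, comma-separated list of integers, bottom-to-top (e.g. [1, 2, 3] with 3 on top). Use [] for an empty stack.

After 'push 14': [14]
After 'push 12': [14, 12]
After 'lt': [0]
After 'dup': [0, 0]
After 'sub': [0]
After 'push 10': [0, 10]
After 'neg': [0, -10]
After 'neg': [0, 10]
After 'dup': [0, 10, 10]
After 'push 8': [0, 10, 10, 8]
After 'add': [0, 10, 18]
After 'push 8': [0, 10, 18, 8]
After 'add': [0, 10, 26]
After 'push -6': [0, 10, 26, -6]
After 'push 2': [0, 10, 26, -6, 2]

Answer: [0, 10, 26, -6, 2]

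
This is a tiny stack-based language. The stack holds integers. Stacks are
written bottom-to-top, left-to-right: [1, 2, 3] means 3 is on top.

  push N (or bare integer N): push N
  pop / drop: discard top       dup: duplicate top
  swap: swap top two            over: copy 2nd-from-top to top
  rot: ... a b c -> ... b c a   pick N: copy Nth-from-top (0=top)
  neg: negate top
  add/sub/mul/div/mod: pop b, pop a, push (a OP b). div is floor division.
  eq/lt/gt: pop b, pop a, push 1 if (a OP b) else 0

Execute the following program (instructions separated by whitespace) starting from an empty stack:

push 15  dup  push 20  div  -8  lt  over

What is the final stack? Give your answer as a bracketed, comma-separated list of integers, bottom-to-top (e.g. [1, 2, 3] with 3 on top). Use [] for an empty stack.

After 'push 15': [15]
After 'dup': [15, 15]
After 'push 20': [15, 15, 20]
After 'div': [15, 0]
After 'push -8': [15, 0, -8]
After 'lt': [15, 0]
After 'over': [15, 0, 15]

Answer: [15, 0, 15]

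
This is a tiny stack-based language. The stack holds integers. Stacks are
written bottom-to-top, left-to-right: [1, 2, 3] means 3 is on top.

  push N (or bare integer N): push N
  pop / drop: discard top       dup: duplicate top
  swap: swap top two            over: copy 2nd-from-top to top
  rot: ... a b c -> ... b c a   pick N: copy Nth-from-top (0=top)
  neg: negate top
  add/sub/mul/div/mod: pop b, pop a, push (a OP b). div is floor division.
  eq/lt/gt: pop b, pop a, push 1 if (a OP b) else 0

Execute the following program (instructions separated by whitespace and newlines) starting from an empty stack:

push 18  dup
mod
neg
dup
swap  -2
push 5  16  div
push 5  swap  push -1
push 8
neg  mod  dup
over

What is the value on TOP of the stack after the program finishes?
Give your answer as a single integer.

Answer: -1

Derivation:
After 'push 18': [18]
After 'dup': [18, 18]
After 'mod': [0]
After 'neg': [0]
After 'dup': [0, 0]
After 'swap': [0, 0]
After 'push -2': [0, 0, -2]
After 'push 5': [0, 0, -2, 5]
After 'push 16': [0, 0, -2, 5, 16]
After 'div': [0, 0, -2, 0]
After 'push 5': [0, 0, -2, 0, 5]
After 'swap': [0, 0, -2, 5, 0]
After 'push -1': [0, 0, -2, 5, 0, -1]
After 'push 8': [0, 0, -2, 5, 0, -1, 8]
After 'neg': [0, 0, -2, 5, 0, -1, -8]
After 'mod': [0, 0, -2, 5, 0, -1]
After 'dup': [0, 0, -2, 5, 0, -1, -1]
After 'over': [0, 0, -2, 5, 0, -1, -1, -1]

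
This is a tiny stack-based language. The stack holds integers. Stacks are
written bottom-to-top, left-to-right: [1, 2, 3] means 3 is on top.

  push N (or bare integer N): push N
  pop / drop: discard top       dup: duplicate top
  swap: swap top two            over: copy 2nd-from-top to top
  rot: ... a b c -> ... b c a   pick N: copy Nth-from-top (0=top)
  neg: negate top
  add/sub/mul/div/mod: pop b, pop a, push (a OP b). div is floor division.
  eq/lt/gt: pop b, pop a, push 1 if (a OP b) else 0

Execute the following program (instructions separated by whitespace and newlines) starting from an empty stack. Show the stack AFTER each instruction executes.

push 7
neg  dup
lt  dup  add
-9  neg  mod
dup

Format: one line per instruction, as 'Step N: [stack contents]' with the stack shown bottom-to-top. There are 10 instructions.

Step 1: [7]
Step 2: [-7]
Step 3: [-7, -7]
Step 4: [0]
Step 5: [0, 0]
Step 6: [0]
Step 7: [0, -9]
Step 8: [0, 9]
Step 9: [0]
Step 10: [0, 0]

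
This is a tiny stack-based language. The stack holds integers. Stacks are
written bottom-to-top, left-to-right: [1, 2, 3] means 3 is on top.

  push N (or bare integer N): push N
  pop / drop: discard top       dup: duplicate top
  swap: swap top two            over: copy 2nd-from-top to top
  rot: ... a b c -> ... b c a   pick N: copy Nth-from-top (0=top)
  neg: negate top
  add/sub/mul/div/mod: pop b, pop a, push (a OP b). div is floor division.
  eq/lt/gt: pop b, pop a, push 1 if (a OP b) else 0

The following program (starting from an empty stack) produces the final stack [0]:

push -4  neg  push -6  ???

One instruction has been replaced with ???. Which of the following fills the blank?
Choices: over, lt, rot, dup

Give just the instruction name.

Answer: lt

Derivation:
Stack before ???: [4, -6]
Stack after ???:  [0]
Checking each choice:
  over: produces [4, -6, 4]
  lt: MATCH
  rot: stack underflow (need 3, have 2)
  dup: produces [4, -6, -6]


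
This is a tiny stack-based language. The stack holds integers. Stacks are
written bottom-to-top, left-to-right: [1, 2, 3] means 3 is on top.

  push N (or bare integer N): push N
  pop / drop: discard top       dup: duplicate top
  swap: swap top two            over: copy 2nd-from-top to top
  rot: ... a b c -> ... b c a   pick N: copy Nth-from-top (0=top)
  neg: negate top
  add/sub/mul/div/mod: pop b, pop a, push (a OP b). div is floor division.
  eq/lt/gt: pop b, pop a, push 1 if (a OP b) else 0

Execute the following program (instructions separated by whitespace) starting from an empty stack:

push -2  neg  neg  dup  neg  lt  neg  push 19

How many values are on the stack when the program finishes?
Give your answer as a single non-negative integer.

Answer: 2

Derivation:
After 'push -2': stack = [-2] (depth 1)
After 'neg': stack = [2] (depth 1)
After 'neg': stack = [-2] (depth 1)
After 'dup': stack = [-2, -2] (depth 2)
After 'neg': stack = [-2, 2] (depth 2)
After 'lt': stack = [1] (depth 1)
After 'neg': stack = [-1] (depth 1)
After 'push 19': stack = [-1, 19] (depth 2)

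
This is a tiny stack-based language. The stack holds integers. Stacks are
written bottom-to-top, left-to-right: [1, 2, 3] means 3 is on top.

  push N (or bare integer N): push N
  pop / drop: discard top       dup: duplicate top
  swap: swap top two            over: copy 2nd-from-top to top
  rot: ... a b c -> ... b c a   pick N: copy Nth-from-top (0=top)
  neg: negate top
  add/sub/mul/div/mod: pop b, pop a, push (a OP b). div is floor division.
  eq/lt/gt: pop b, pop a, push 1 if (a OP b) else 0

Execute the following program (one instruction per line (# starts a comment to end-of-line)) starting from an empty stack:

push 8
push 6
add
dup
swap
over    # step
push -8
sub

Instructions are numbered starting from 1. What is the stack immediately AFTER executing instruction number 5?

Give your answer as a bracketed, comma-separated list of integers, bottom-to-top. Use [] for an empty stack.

Step 1 ('push 8'): [8]
Step 2 ('push 6'): [8, 6]
Step 3 ('add'): [14]
Step 4 ('dup'): [14, 14]
Step 5 ('swap'): [14, 14]

Answer: [14, 14]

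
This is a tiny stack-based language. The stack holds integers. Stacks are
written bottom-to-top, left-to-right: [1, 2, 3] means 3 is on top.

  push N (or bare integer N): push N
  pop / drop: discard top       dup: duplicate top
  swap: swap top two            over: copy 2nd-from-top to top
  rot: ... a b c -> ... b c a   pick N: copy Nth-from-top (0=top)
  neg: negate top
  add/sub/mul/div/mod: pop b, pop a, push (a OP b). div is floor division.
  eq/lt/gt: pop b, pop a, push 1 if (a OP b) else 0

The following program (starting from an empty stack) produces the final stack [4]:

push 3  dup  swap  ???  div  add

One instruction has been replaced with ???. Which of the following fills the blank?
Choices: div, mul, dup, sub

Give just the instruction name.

Answer: dup

Derivation:
Stack before ???: [3, 3]
Stack after ???:  [3, 3, 3]
Checking each choice:
  div: stack underflow (need 2, have 1)
  mul: stack underflow (need 2, have 1)
  dup: MATCH
  sub: stack underflow (need 2, have 1)


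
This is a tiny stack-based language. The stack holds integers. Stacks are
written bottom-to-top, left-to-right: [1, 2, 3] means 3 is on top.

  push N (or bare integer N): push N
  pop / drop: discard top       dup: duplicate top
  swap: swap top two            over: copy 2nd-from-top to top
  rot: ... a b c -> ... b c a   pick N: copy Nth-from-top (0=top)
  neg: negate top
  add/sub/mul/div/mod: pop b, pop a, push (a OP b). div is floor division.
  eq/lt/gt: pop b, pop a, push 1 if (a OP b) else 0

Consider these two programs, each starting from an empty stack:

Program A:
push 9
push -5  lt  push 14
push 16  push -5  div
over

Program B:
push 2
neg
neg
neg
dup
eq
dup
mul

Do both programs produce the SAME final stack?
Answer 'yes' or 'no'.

Program A trace:
  After 'push 9': [9]
  After 'push -5': [9, -5]
  After 'lt': [0]
  After 'push 14': [0, 14]
  After 'push 16': [0, 14, 16]
  After 'push -5': [0, 14, 16, -5]
  After 'div': [0, 14, -4]
  After 'over': [0, 14, -4, 14]
Program A final stack: [0, 14, -4, 14]

Program B trace:
  After 'push 2': [2]
  After 'neg': [-2]
  After 'neg': [2]
  After 'neg': [-2]
  After 'dup': [-2, -2]
  After 'eq': [1]
  After 'dup': [1, 1]
  After 'mul': [1]
Program B final stack: [1]
Same: no

Answer: no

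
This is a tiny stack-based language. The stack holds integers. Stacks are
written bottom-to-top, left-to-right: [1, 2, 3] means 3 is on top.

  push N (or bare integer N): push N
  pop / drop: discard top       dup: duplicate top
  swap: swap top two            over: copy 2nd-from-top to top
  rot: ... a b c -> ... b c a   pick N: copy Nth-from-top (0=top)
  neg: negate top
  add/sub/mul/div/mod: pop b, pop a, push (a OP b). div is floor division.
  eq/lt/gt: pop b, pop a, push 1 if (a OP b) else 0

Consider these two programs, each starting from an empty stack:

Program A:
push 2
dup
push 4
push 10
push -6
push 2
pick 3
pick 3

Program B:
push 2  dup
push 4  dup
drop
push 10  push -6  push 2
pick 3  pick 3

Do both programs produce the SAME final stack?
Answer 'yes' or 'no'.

Answer: yes

Derivation:
Program A trace:
  After 'push 2': [2]
  After 'dup': [2, 2]
  After 'push 4': [2, 2, 4]
  After 'push 10': [2, 2, 4, 10]
  After 'push -6': [2, 2, 4, 10, -6]
  After 'push 2': [2, 2, 4, 10, -6, 2]
  After 'pick 3': [2, 2, 4, 10, -6, 2, 4]
  After 'pick 3': [2, 2, 4, 10, -6, 2, 4, 10]
Program A final stack: [2, 2, 4, 10, -6, 2, 4, 10]

Program B trace:
  After 'push 2': [2]
  After 'dup': [2, 2]
  After 'push 4': [2, 2, 4]
  After 'dup': [2, 2, 4, 4]
  After 'drop': [2, 2, 4]
  After 'push 10': [2, 2, 4, 10]
  After 'push -6': [2, 2, 4, 10, -6]
  After 'push 2': [2, 2, 4, 10, -6, 2]
  After 'pick 3': [2, 2, 4, 10, -6, 2, 4]
  After 'pick 3': [2, 2, 4, 10, -6, 2, 4, 10]
Program B final stack: [2, 2, 4, 10, -6, 2, 4, 10]
Same: yes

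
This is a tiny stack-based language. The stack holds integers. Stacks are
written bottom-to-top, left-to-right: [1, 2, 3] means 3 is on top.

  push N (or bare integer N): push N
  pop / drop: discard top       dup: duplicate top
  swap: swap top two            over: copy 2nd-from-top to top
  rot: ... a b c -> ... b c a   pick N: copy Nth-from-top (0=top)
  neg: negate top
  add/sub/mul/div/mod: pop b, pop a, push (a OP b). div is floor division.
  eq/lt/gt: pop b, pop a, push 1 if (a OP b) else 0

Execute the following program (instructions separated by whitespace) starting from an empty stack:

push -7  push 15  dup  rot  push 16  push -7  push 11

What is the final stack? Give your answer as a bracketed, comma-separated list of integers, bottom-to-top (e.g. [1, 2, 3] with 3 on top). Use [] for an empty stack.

Answer: [15, 15, -7, 16, -7, 11]

Derivation:
After 'push -7': [-7]
After 'push 15': [-7, 15]
After 'dup': [-7, 15, 15]
After 'rot': [15, 15, -7]
After 'push 16': [15, 15, -7, 16]
After 'push -7': [15, 15, -7, 16, -7]
After 'push 11': [15, 15, -7, 16, -7, 11]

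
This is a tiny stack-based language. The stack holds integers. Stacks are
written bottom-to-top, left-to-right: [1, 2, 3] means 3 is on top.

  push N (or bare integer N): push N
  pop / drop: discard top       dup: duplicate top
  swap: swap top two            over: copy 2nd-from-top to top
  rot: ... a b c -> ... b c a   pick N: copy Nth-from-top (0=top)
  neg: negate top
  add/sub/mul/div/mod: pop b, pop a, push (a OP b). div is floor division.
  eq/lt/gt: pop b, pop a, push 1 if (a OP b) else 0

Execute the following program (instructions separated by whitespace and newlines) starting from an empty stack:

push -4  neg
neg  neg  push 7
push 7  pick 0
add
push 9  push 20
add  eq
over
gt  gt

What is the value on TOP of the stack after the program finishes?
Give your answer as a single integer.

Answer: 1

Derivation:
After 'push -4': [-4]
After 'neg': [4]
After 'neg': [-4]
After 'neg': [4]
After 'push 7': [4, 7]
After 'push 7': [4, 7, 7]
After 'pick 0': [4, 7, 7, 7]
After 'add': [4, 7, 14]
After 'push 9': [4, 7, 14, 9]
After 'push 20': [4, 7, 14, 9, 20]
After 'add': [4, 7, 14, 29]
After 'eq': [4, 7, 0]
After 'over': [4, 7, 0, 7]
After 'gt': [4, 7, 0]
After 'gt': [4, 1]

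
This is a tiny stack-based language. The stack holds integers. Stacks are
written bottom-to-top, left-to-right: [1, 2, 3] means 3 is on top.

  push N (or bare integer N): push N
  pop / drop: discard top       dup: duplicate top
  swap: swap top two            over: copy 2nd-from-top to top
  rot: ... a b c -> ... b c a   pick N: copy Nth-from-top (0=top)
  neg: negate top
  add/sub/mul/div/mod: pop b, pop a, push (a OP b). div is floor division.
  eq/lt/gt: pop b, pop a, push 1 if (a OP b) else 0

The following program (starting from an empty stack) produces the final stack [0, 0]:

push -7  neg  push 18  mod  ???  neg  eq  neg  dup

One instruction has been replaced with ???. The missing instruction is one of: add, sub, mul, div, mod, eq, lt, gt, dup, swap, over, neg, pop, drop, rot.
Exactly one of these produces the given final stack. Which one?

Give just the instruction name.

Stack before ???: [7]
Stack after ???:  [7, 7]
The instruction that transforms [7] -> [7, 7] is: dup

Answer: dup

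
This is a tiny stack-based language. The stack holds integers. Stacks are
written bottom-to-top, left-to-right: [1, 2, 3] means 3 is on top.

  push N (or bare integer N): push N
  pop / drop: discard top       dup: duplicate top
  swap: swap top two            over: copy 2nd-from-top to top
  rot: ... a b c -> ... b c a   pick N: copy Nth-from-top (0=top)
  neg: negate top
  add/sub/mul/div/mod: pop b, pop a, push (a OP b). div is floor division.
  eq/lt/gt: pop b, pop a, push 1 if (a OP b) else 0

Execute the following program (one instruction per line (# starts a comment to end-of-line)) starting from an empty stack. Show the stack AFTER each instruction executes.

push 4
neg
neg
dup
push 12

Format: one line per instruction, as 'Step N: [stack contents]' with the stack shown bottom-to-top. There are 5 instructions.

Step 1: [4]
Step 2: [-4]
Step 3: [4]
Step 4: [4, 4]
Step 5: [4, 4, 12]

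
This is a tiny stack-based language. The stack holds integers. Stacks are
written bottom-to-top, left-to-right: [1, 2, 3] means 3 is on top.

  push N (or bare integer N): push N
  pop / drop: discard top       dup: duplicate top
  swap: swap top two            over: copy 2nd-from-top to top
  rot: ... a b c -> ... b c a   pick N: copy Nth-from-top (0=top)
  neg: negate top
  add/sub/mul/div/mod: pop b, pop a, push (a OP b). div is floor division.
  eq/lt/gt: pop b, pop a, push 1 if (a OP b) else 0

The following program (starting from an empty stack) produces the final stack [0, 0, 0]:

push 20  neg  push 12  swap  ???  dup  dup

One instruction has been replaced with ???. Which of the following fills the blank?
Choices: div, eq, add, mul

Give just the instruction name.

Stack before ???: [12, -20]
Stack after ???:  [0]
Checking each choice:
  div: produces [-1, -1, -1]
  eq: MATCH
  add: produces [-8, -8, -8]
  mul: produces [-240, -240, -240]


Answer: eq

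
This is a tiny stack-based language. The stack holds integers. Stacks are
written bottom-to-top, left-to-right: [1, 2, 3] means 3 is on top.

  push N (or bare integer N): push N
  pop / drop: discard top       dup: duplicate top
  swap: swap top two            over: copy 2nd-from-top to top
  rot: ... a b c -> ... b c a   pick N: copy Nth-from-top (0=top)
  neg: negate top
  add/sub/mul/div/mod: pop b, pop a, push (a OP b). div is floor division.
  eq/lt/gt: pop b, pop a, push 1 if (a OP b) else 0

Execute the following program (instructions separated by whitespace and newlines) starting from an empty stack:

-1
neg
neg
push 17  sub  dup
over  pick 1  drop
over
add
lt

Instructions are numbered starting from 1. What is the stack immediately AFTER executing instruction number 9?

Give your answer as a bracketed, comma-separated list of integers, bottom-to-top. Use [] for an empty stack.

Step 1 ('-1'): [-1]
Step 2 ('neg'): [1]
Step 3 ('neg'): [-1]
Step 4 ('push 17'): [-1, 17]
Step 5 ('sub'): [-18]
Step 6 ('dup'): [-18, -18]
Step 7 ('over'): [-18, -18, -18]
Step 8 ('pick 1'): [-18, -18, -18, -18]
Step 9 ('drop'): [-18, -18, -18]

Answer: [-18, -18, -18]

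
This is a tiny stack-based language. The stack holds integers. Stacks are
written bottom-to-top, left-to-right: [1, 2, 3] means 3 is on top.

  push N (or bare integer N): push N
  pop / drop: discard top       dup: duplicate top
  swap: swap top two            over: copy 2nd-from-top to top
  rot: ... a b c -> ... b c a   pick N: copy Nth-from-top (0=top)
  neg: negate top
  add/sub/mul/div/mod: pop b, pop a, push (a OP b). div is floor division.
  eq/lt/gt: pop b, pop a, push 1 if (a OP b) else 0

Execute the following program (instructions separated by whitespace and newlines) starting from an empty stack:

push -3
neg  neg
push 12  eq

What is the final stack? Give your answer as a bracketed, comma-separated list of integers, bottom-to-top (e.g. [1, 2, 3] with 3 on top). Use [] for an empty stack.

After 'push -3': [-3]
After 'neg': [3]
After 'neg': [-3]
After 'push 12': [-3, 12]
After 'eq': [0]

Answer: [0]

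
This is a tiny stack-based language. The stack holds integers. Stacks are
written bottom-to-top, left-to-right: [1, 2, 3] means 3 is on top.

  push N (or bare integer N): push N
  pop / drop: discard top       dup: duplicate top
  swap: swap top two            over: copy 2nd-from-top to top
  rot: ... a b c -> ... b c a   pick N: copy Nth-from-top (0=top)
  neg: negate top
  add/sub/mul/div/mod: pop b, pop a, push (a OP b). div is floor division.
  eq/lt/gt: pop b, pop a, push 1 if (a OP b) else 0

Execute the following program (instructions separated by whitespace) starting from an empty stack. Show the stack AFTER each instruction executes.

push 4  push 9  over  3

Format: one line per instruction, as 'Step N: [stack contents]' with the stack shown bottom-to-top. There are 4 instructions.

Step 1: [4]
Step 2: [4, 9]
Step 3: [4, 9, 4]
Step 4: [4, 9, 4, 3]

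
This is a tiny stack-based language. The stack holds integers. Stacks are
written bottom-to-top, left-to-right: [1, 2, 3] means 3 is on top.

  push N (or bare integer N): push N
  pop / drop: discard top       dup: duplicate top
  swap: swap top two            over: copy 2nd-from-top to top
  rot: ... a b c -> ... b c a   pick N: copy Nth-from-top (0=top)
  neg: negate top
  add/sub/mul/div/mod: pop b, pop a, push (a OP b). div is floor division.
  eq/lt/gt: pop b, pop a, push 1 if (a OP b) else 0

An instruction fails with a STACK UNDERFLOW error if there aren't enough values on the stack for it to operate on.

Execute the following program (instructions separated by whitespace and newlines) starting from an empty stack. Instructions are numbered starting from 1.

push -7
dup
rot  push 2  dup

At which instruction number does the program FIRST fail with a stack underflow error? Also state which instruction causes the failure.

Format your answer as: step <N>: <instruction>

Answer: step 3: rot

Derivation:
Step 1 ('push -7'): stack = [-7], depth = 1
Step 2 ('dup'): stack = [-7, -7], depth = 2
Step 3 ('rot'): needs 3 value(s) but depth is 2 — STACK UNDERFLOW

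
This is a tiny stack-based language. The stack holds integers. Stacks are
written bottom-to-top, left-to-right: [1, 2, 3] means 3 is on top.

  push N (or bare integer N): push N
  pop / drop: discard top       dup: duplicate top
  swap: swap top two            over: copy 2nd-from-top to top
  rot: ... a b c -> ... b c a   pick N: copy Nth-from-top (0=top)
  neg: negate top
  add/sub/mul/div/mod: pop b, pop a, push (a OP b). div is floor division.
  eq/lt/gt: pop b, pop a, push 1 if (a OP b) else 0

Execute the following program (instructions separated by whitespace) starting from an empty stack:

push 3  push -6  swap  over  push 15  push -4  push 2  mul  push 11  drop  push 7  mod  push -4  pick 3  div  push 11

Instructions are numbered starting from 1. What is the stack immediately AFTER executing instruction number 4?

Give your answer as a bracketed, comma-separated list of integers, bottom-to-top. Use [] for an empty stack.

Answer: [-6, 3, -6]

Derivation:
Step 1 ('push 3'): [3]
Step 2 ('push -6'): [3, -6]
Step 3 ('swap'): [-6, 3]
Step 4 ('over'): [-6, 3, -6]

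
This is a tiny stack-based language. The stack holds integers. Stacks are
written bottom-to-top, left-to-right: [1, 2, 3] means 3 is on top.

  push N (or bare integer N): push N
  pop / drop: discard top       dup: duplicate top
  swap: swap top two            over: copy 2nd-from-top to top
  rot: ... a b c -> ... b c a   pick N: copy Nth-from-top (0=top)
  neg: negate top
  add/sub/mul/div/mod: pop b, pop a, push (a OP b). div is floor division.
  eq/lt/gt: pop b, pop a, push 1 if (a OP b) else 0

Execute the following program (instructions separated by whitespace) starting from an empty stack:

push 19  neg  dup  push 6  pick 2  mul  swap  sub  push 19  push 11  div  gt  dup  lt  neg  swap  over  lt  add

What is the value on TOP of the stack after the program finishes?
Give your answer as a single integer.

After 'push 19': [19]
After 'neg': [-19]
After 'dup': [-19, -19]
After 'push 6': [-19, -19, 6]
After 'pick 2': [-19, -19, 6, -19]
After 'mul': [-19, -19, -114]
After 'swap': [-19, -114, -19]
After 'sub': [-19, -95]
After 'push 19': [-19, -95, 19]
After 'push 11': [-19, -95, 19, 11]
After 'div': [-19, -95, 1]
After 'gt': [-19, 0]
After 'dup': [-19, 0, 0]
After 'lt': [-19, 0]
After 'neg': [-19, 0]
After 'swap': [0, -19]
After 'over': [0, -19, 0]
After 'lt': [0, 1]
After 'add': [1]

Answer: 1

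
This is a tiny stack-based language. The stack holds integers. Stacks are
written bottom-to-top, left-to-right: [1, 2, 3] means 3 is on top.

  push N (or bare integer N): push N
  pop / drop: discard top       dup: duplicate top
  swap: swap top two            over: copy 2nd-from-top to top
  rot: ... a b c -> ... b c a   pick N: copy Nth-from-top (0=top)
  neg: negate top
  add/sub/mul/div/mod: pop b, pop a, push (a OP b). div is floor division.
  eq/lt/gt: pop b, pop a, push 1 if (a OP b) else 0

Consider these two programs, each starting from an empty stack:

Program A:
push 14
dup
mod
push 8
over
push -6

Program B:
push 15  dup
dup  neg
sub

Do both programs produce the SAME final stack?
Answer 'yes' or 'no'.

Answer: no

Derivation:
Program A trace:
  After 'push 14': [14]
  After 'dup': [14, 14]
  After 'mod': [0]
  After 'push 8': [0, 8]
  After 'over': [0, 8, 0]
  After 'push -6': [0, 8, 0, -6]
Program A final stack: [0, 8, 0, -6]

Program B trace:
  After 'push 15': [15]
  After 'dup': [15, 15]
  After 'dup': [15, 15, 15]
  After 'neg': [15, 15, -15]
  After 'sub': [15, 30]
Program B final stack: [15, 30]
Same: no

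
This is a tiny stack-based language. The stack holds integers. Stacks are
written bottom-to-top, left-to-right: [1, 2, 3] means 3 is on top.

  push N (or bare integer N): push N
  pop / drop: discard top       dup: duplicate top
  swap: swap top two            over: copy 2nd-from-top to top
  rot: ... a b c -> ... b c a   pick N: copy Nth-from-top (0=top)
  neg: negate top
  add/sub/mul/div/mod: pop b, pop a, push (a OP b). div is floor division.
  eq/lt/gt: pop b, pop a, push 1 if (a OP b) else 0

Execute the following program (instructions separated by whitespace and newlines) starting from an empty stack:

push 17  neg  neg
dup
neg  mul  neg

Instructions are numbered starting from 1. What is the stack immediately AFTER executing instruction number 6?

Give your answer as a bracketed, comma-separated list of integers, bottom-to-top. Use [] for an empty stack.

Answer: [-289]

Derivation:
Step 1 ('push 17'): [17]
Step 2 ('neg'): [-17]
Step 3 ('neg'): [17]
Step 4 ('dup'): [17, 17]
Step 5 ('neg'): [17, -17]
Step 6 ('mul'): [-289]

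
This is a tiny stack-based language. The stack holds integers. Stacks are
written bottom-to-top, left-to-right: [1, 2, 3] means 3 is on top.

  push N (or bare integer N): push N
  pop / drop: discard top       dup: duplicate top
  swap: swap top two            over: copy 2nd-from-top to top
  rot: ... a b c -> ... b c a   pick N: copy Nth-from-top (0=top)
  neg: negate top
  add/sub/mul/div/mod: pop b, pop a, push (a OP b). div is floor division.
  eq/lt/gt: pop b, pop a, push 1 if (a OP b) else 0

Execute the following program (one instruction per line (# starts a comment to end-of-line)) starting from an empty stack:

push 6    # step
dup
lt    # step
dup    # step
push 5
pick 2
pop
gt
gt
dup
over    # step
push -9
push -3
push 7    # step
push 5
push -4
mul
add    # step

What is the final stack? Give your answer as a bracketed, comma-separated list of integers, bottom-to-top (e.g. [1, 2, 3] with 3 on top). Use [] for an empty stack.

Answer: [0, 0, 0, -9, -3, -13]

Derivation:
After 'push 6': [6]
After 'dup': [6, 6]
After 'lt': [0]
After 'dup': [0, 0]
After 'push 5': [0, 0, 5]
After 'pick 2': [0, 0, 5, 0]
After 'pop': [0, 0, 5]
After 'gt': [0, 0]
After 'gt': [0]
After 'dup': [0, 0]
After 'over': [0, 0, 0]
After 'push -9': [0, 0, 0, -9]
After 'push -3': [0, 0, 0, -9, -3]
After 'push 7': [0, 0, 0, -9, -3, 7]
After 'push 5': [0, 0, 0, -9, -3, 7, 5]
After 'push -4': [0, 0, 0, -9, -3, 7, 5, -4]
After 'mul': [0, 0, 0, -9, -3, 7, -20]
After 'add': [0, 0, 0, -9, -3, -13]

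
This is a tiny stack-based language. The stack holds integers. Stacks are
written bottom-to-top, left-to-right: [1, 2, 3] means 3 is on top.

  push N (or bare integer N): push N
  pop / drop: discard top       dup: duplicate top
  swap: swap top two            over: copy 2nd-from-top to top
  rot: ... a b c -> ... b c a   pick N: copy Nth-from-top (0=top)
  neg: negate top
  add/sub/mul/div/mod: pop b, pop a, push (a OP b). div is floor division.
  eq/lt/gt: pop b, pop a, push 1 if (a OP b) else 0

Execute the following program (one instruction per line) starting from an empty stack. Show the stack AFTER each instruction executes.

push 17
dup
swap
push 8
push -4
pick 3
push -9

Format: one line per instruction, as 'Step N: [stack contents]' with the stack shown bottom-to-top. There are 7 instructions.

Step 1: [17]
Step 2: [17, 17]
Step 3: [17, 17]
Step 4: [17, 17, 8]
Step 5: [17, 17, 8, -4]
Step 6: [17, 17, 8, -4, 17]
Step 7: [17, 17, 8, -4, 17, -9]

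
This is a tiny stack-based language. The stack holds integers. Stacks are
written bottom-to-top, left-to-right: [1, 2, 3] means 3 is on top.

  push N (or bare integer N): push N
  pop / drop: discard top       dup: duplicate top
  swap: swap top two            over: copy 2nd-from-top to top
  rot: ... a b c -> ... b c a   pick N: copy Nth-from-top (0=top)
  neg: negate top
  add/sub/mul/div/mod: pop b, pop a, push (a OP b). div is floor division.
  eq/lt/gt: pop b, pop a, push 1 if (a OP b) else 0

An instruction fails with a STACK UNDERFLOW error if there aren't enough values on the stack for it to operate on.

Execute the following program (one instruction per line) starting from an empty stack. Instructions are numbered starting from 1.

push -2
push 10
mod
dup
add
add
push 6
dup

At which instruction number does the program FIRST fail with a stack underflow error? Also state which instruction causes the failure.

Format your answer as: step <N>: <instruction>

Step 1 ('push -2'): stack = [-2], depth = 1
Step 2 ('push 10'): stack = [-2, 10], depth = 2
Step 3 ('mod'): stack = [8], depth = 1
Step 4 ('dup'): stack = [8, 8], depth = 2
Step 5 ('add'): stack = [16], depth = 1
Step 6 ('add'): needs 2 value(s) but depth is 1 — STACK UNDERFLOW

Answer: step 6: add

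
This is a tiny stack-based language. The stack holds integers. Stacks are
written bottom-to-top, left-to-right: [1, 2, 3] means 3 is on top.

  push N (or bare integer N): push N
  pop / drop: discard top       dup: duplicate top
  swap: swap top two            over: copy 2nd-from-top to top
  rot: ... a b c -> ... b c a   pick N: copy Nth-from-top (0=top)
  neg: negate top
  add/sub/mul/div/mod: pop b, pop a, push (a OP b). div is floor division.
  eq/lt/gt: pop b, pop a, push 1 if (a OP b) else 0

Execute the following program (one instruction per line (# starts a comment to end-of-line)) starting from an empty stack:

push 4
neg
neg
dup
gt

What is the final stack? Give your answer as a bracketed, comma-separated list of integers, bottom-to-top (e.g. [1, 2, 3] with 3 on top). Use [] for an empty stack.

Answer: [0]

Derivation:
After 'push 4': [4]
After 'neg': [-4]
After 'neg': [4]
After 'dup': [4, 4]
After 'gt': [0]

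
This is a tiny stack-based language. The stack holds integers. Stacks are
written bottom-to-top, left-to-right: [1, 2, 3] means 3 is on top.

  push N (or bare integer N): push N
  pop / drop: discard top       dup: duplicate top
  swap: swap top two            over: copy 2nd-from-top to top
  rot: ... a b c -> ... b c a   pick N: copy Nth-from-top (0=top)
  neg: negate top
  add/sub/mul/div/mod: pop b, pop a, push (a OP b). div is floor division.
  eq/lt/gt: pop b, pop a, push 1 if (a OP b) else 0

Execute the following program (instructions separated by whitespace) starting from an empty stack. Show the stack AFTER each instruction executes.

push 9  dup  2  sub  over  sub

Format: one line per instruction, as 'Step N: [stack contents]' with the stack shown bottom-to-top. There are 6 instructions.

Step 1: [9]
Step 2: [9, 9]
Step 3: [9, 9, 2]
Step 4: [9, 7]
Step 5: [9, 7, 9]
Step 6: [9, -2]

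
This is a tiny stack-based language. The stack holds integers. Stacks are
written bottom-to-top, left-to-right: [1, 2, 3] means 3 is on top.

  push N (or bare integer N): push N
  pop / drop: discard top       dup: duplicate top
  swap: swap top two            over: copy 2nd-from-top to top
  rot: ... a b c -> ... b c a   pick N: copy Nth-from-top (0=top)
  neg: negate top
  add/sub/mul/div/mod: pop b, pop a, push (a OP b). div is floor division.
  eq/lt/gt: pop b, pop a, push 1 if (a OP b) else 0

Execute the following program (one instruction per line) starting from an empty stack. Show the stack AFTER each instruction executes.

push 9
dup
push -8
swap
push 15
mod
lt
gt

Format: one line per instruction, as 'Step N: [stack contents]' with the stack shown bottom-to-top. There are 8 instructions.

Step 1: [9]
Step 2: [9, 9]
Step 3: [9, 9, -8]
Step 4: [9, -8, 9]
Step 5: [9, -8, 9, 15]
Step 6: [9, -8, 9]
Step 7: [9, 1]
Step 8: [1]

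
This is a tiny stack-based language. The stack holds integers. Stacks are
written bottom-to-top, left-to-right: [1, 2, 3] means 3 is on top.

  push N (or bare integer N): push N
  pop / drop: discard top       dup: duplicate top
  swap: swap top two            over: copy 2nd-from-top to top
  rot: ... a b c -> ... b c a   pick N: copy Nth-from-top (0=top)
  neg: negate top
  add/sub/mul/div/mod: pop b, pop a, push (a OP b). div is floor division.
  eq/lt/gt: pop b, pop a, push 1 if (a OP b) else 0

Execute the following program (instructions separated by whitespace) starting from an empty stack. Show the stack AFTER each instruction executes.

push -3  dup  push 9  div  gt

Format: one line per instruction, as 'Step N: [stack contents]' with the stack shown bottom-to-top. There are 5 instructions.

Step 1: [-3]
Step 2: [-3, -3]
Step 3: [-3, -3, 9]
Step 4: [-3, -1]
Step 5: [0]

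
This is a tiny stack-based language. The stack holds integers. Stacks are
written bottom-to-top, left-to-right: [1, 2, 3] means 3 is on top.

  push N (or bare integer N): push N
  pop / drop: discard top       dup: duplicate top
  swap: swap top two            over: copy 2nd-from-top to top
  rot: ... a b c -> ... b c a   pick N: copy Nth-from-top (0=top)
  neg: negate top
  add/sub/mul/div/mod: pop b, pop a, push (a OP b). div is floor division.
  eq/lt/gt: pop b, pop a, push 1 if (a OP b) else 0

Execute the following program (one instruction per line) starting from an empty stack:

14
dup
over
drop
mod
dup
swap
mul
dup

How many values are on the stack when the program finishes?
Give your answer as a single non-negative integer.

After 'push 14': stack = [14] (depth 1)
After 'dup': stack = [14, 14] (depth 2)
After 'over': stack = [14, 14, 14] (depth 3)
After 'drop': stack = [14, 14] (depth 2)
After 'mod': stack = [0] (depth 1)
After 'dup': stack = [0, 0] (depth 2)
After 'swap': stack = [0, 0] (depth 2)
After 'mul': stack = [0] (depth 1)
After 'dup': stack = [0, 0] (depth 2)

Answer: 2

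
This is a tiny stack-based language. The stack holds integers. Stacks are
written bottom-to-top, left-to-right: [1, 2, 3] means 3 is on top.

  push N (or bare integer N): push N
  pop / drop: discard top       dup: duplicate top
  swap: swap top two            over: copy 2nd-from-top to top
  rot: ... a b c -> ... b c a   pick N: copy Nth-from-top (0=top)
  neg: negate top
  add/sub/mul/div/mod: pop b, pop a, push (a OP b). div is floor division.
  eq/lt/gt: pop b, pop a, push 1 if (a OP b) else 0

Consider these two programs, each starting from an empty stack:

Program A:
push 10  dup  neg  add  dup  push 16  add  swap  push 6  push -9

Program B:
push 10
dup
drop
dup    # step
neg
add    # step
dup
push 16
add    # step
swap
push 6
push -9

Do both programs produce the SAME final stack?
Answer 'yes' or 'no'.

Program A trace:
  After 'push 10': [10]
  After 'dup': [10, 10]
  After 'neg': [10, -10]
  After 'add': [0]
  After 'dup': [0, 0]
  After 'push 16': [0, 0, 16]
  After 'add': [0, 16]
  After 'swap': [16, 0]
  After 'push 6': [16, 0, 6]
  After 'push -9': [16, 0, 6, -9]
Program A final stack: [16, 0, 6, -9]

Program B trace:
  After 'push 10': [10]
  After 'dup': [10, 10]
  After 'drop': [10]
  After 'dup': [10, 10]
  After 'neg': [10, -10]
  After 'add': [0]
  After 'dup': [0, 0]
  After 'push 16': [0, 0, 16]
  After 'add': [0, 16]
  After 'swap': [16, 0]
  After 'push 6': [16, 0, 6]
  After 'push -9': [16, 0, 6, -9]
Program B final stack: [16, 0, 6, -9]
Same: yes

Answer: yes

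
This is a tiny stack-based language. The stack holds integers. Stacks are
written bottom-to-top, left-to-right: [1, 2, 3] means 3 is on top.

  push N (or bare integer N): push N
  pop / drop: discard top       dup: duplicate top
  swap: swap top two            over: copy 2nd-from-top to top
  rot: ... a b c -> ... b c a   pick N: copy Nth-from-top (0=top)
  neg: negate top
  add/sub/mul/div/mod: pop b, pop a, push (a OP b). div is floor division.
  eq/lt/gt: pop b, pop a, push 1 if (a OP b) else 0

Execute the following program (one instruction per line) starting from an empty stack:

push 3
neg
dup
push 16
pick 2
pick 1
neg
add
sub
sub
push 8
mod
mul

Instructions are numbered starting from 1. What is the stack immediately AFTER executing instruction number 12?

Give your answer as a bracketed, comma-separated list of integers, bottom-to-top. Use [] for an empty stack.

Step 1 ('push 3'): [3]
Step 2 ('neg'): [-3]
Step 3 ('dup'): [-3, -3]
Step 4 ('push 16'): [-3, -3, 16]
Step 5 ('pick 2'): [-3, -3, 16, -3]
Step 6 ('pick 1'): [-3, -3, 16, -3, 16]
Step 7 ('neg'): [-3, -3, 16, -3, -16]
Step 8 ('add'): [-3, -3, 16, -19]
Step 9 ('sub'): [-3, -3, 35]
Step 10 ('sub'): [-3, -38]
Step 11 ('push 8'): [-3, -38, 8]
Step 12 ('mod'): [-3, 2]

Answer: [-3, 2]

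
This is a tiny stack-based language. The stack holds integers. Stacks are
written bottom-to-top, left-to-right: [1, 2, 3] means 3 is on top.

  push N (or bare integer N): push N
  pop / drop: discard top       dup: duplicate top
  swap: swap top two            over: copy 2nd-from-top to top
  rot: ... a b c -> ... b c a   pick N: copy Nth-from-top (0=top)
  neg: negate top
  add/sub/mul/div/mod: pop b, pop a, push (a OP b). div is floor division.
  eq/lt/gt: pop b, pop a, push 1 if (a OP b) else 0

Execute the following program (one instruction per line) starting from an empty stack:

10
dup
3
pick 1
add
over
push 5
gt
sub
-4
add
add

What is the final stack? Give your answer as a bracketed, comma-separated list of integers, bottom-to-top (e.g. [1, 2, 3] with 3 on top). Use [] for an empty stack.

Answer: [10, 18]

Derivation:
After 'push 10': [10]
After 'dup': [10, 10]
After 'push 3': [10, 10, 3]
After 'pick 1': [10, 10, 3, 10]
After 'add': [10, 10, 13]
After 'over': [10, 10, 13, 10]
After 'push 5': [10, 10, 13, 10, 5]
After 'gt': [10, 10, 13, 1]
After 'sub': [10, 10, 12]
After 'push -4': [10, 10, 12, -4]
After 'add': [10, 10, 8]
After 'add': [10, 18]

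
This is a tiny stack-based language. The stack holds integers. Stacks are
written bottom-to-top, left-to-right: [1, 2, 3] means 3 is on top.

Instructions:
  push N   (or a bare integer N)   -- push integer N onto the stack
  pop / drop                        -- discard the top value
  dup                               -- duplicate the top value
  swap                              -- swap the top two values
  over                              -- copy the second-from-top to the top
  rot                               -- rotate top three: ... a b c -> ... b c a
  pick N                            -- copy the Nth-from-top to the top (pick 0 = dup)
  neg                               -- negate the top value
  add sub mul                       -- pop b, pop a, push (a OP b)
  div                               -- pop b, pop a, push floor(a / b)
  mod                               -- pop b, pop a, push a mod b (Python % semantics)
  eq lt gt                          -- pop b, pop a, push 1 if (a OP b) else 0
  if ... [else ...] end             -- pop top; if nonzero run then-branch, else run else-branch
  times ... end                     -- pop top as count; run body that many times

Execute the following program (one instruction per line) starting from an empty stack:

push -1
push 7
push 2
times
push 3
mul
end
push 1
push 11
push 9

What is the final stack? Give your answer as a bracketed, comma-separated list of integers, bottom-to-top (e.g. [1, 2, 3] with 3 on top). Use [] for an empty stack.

After 'push -1': [-1]
After 'push 7': [-1, 7]
After 'push 2': [-1, 7, 2]
After 'times': [-1, 7]
After 'push 3': [-1, 7, 3]
After 'mul': [-1, 21]
After 'push 3': [-1, 21, 3]
After 'mul': [-1, 63]
After 'push 1': [-1, 63, 1]
After 'push 11': [-1, 63, 1, 11]
After 'push 9': [-1, 63, 1, 11, 9]

Answer: [-1, 63, 1, 11, 9]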